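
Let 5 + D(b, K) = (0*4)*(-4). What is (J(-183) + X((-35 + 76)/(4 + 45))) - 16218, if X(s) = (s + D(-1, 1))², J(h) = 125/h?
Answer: -7118597891/439383 ≈ -16201.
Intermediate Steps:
D(b, K) = -5 (D(b, K) = -5 + (0*4)*(-4) = -5 + 0*(-4) = -5 + 0 = -5)
X(s) = (-5 + s)² (X(s) = (s - 5)² = (-5 + s)²)
(J(-183) + X((-35 + 76)/(4 + 45))) - 16218 = (125/(-183) + (-5 + (-35 + 76)/(4 + 45))²) - 16218 = (125*(-1/183) + (-5 + 41/49)²) - 16218 = (-125/183 + (-5 + 41*(1/49))²) - 16218 = (-125/183 + (-5 + 41/49)²) - 16218 = (-125/183 + (-204/49)²) - 16218 = (-125/183 + 41616/2401) - 16218 = 7315603/439383 - 16218 = -7118597891/439383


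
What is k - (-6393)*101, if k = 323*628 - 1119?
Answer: 847418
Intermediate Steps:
k = 201725 (k = 202844 - 1119 = 201725)
k - (-6393)*101 = 201725 - (-6393)*101 = 201725 - 1*(-645693) = 201725 + 645693 = 847418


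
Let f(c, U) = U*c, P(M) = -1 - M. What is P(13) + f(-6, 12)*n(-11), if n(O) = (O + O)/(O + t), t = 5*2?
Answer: -1598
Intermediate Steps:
t = 10
n(O) = 2*O/(10 + O) (n(O) = (O + O)/(O + 10) = (2*O)/(10 + O) = 2*O/(10 + O))
P(13) + f(-6, 12)*n(-11) = (-1 - 1*13) + (12*(-6))*(2*(-11)/(10 - 11)) = (-1 - 13) - 144*(-11)/(-1) = -14 - 144*(-11)*(-1) = -14 - 72*22 = -14 - 1584 = -1598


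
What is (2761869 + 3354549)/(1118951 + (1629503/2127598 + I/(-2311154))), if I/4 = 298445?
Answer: 51676445240173908/9453804982574927 ≈ 5.4662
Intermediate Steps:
I = 1193780 (I = 4*298445 = 1193780)
(2761869 + 3354549)/(1118951 + (1629503/2127598 + I/(-2311154))) = (2761869 + 3354549)/(1118951 + (1629503/2127598 + 1193780/(-2311154))) = 6116418/(1118951 + (1629503*(1/2127598) + 1193780*(-1/2311154))) = 6116418/(1118951 + (16799/21934 - 596890/1155577)) = 6116418/(1118951 + 6320352763/25346425918) = 6116418/(28361414947724781/25346425918) = 6116418*(25346425918/28361414947724781) = 51676445240173908/9453804982574927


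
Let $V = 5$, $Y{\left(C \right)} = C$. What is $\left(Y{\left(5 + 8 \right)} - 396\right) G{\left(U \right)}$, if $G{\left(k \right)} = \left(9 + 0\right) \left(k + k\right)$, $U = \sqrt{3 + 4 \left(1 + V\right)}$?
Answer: $- 20682 \sqrt{3} \approx -35822.0$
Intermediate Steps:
$U = 3 \sqrt{3}$ ($U = \sqrt{3 + 4 \left(1 + 5\right)} = \sqrt{3 + 4 \cdot 6} = \sqrt{3 + 24} = \sqrt{27} = 3 \sqrt{3} \approx 5.1962$)
$G{\left(k \right)} = 18 k$ ($G{\left(k \right)} = 9 \cdot 2 k = 18 k$)
$\left(Y{\left(5 + 8 \right)} - 396\right) G{\left(U \right)} = \left(\left(5 + 8\right) - 396\right) 18 \cdot 3 \sqrt{3} = \left(13 - 396\right) 54 \sqrt{3} = - 383 \cdot 54 \sqrt{3} = - 20682 \sqrt{3}$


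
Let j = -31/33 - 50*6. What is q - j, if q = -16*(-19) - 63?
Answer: 17884/33 ≈ 541.94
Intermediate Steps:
q = 241 (q = 304 - 63 = 241)
j = -9931/33 (j = -31*1/33 - 300 = -31/33 - 300 = -9931/33 ≈ -300.94)
q - j = 241 - 1*(-9931/33) = 241 + 9931/33 = 17884/33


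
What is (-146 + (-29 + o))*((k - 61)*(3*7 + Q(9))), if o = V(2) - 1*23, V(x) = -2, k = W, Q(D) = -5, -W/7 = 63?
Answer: 1606400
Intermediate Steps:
W = -441 (W = -7*63 = -441)
k = -441
o = -25 (o = -2 - 1*23 = -2 - 23 = -25)
(-146 + (-29 + o))*((k - 61)*(3*7 + Q(9))) = (-146 + (-29 - 25))*((-441 - 61)*(3*7 - 5)) = (-146 - 54)*(-502*(21 - 5)) = -(-100400)*16 = -200*(-8032) = 1606400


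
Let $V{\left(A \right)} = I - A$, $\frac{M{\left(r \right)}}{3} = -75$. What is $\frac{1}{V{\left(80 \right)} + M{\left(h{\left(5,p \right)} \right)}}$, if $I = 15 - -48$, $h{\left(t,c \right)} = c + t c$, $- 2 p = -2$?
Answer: $- \frac{1}{242} \approx -0.0041322$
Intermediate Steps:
$p = 1$ ($p = \left(- \frac{1}{2}\right) \left(-2\right) = 1$)
$h{\left(t,c \right)} = c + c t$
$M{\left(r \right)} = -225$ ($M{\left(r \right)} = 3 \left(-75\right) = -225$)
$I = 63$ ($I = 15 + 48 = 63$)
$V{\left(A \right)} = 63 - A$
$\frac{1}{V{\left(80 \right)} + M{\left(h{\left(5,p \right)} \right)}} = \frac{1}{\left(63 - 80\right) - 225} = \frac{1}{-17 - 225} = \frac{1}{-242} = - \frac{1}{242}$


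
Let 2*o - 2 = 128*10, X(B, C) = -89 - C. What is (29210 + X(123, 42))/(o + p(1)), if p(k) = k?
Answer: 9693/214 ≈ 45.294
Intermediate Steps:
o = 641 (o = 1 + (128*10)/2 = 1 + (½)*1280 = 1 + 640 = 641)
(29210 + X(123, 42))/(o + p(1)) = (29210 + (-89 - 1*42))/(641 + 1) = (29210 + (-89 - 42))/642 = (29210 - 131)*(1/642) = 29079*(1/642) = 9693/214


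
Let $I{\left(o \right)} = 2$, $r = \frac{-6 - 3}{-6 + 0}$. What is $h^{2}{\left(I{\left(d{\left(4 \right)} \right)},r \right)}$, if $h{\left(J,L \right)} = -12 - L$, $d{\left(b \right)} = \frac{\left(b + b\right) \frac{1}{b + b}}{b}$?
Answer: $\frac{729}{4} \approx 182.25$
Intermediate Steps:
$d{\left(b \right)} = \frac{1}{b}$ ($d{\left(b \right)} = \frac{2 b \frac{1}{2 b}}{b} = 1 \frac{1}{b} = \frac{1}{b}$)
$r = \frac{3}{2}$ ($r = - \frac{9}{-6} = \left(-9\right) \left(- \frac{1}{6}\right) = \frac{3}{2} \approx 1.5$)
$h^{2}{\left(I{\left(d{\left(4 \right)} \right)},r \right)} = \left(-12 - \frac{3}{2}\right)^{2} = \left(- \frac{27}{2}\right)^{2} = \frac{729}{4}$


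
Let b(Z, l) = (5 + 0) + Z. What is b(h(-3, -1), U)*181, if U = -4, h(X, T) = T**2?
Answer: 1086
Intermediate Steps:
b(Z, l) = 5 + Z
b(h(-3, -1), U)*181 = (5 + (-1)**2)*181 = (5 + 1)*181 = 6*181 = 1086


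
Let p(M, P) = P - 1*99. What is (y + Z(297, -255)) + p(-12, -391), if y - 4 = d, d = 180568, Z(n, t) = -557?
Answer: 179525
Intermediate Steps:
p(M, P) = -99 + P (p(M, P) = P - 99 = -99 + P)
y = 180572 (y = 4 + 180568 = 180572)
(y + Z(297, -255)) + p(-12, -391) = (180572 - 557) + (-99 - 391) = 180015 - 490 = 179525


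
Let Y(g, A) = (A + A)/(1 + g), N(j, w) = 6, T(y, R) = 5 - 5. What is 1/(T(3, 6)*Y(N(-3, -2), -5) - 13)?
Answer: -1/13 ≈ -0.076923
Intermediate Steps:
T(y, R) = 0
Y(g, A) = 2*A/(1 + g) (Y(g, A) = (2*A)/(1 + g) = 2*A/(1 + g))
1/(T(3, 6)*Y(N(-3, -2), -5) - 13) = 1/(0*(2*(-5)/(1 + 6)) - 13) = 1/(0*(2*(-5)/7) - 13) = 1/(0*(2*(-5)*(1/7)) - 13) = 1/(0*(-10/7) - 13) = 1/(0 - 13) = 1/(-13) = -1/13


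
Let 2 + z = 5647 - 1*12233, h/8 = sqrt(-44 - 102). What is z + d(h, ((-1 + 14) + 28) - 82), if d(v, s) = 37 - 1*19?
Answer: -6570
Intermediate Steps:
h = 8*I*sqrt(146) (h = 8*sqrt(-44 - 102) = 8*sqrt(-146) = 8*(I*sqrt(146)) = 8*I*sqrt(146) ≈ 96.664*I)
d(v, s) = 18 (d(v, s) = 37 - 19 = 18)
z = -6588 (z = -2 + (5647 - 1*12233) = -2 + (5647 - 12233) = -2 - 6586 = -6588)
z + d(h, ((-1 + 14) + 28) - 82) = -6588 + 18 = -6570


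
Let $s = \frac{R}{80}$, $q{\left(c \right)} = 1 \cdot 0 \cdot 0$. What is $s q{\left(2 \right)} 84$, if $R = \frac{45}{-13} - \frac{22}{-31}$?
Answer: $0$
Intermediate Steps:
$R = - \frac{1109}{403}$ ($R = 45 \left(- \frac{1}{13}\right) - - \frac{22}{31} = - \frac{45}{13} + \frac{22}{31} = - \frac{1109}{403} \approx -2.7519$)
$q{\left(c \right)} = 0$ ($q{\left(c \right)} = 0 \cdot 0 = 0$)
$s = - \frac{1109}{32240}$ ($s = - \frac{1109}{403 \cdot 80} = \left(- \frac{1109}{403}\right) \frac{1}{80} = - \frac{1109}{32240} \approx -0.034398$)
$s q{\left(2 \right)} 84 = \left(- \frac{1109}{32240}\right) 0 \cdot 84 = 0 \cdot 84 = 0$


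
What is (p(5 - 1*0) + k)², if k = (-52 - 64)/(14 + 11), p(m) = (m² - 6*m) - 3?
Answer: 99856/625 ≈ 159.77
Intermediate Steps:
p(m) = -3 + m² - 6*m
k = -116/25 ≈ -4.6400
(p(5 - 1*0) + k)² = ((-3 + (5 - 1*0)² - 6*(5 - 1*0)) - 116/25)² = ((-3 + (5 + 0)² - 6*(5 + 0)) - 116/25)² = ((-3 + 5² - 6*5) - 116/25)² = ((-3 + 25 - 30) - 116/25)² = (-8 - 116/25)² = (-316/25)² = 99856/625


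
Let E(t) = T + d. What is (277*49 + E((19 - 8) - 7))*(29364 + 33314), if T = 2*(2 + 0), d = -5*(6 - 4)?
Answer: 850352426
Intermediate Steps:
d = -10 (d = -5*2 = -10)
T = 4 (T = 2*2 = 4)
E(t) = -6 (E(t) = 4 - 10 = -6)
(277*49 + E((19 - 8) - 7))*(29364 + 33314) = (277*49 - 6)*(29364 + 33314) = (13573 - 6)*62678 = 13567*62678 = 850352426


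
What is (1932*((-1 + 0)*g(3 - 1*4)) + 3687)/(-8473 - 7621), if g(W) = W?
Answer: -5619/16094 ≈ -0.34914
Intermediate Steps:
(1932*((-1 + 0)*g(3 - 1*4)) + 3687)/(-8473 - 7621) = (1932*((-1 + 0)*(3 - 1*4)) + 3687)/(-8473 - 7621) = (1932*(-(3 - 4)) + 3687)/(-16094) = (1932*(-1*(-1)) + 3687)*(-1/16094) = (1932*1 + 3687)*(-1/16094) = (1932 + 3687)*(-1/16094) = 5619*(-1/16094) = -5619/16094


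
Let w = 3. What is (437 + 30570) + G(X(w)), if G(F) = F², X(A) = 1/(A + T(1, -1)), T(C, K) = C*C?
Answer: 496113/16 ≈ 31007.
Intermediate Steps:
T(C, K) = C²
X(A) = 1/(1 + A) (X(A) = 1/(A + 1²) = 1/(A + 1) = 1/(1 + A))
(437 + 30570) + G(X(w)) = (437 + 30570) + (1/(1 + 3))² = 31007 + (1/4)² = 31007 + (¼)² = 31007 + 1/16 = 496113/16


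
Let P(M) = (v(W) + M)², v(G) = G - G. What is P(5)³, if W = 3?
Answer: 15625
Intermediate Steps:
v(G) = 0
P(M) = M² (P(M) = (0 + M)² = M²)
P(5)³ = (5²)³ = 25³ = 15625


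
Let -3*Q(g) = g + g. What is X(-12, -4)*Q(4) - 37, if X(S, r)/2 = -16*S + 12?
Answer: -1125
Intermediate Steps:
X(S, r) = 24 - 32*S (X(S, r) = 2*(-16*S + 12) = 2*(12 - 16*S) = 24 - 32*S)
Q(g) = -2*g/3 (Q(g) = -(g + g)/3 = -2*g/3)
X(-12, -4)*Q(4) - 37 = (24 - 32*(-12))*(-⅔*4) - 37 = (24 + 384)*(-8/3) - 37 = 408*(-8/3) - 37 = -1088 - 37 = -1125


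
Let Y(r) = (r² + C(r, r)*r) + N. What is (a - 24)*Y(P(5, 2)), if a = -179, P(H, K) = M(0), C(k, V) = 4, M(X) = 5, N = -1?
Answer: -8932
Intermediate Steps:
P(H, K) = 5
Y(r) = -1 + r² + 4*r (Y(r) = (r² + 4*r) - 1 = -1 + r² + 4*r)
(a - 24)*Y(P(5, 2)) = (-179 - 24)*(-1 + 5² + 4*5) = -203*(-1 + 25 + 20) = -203*44 = -8932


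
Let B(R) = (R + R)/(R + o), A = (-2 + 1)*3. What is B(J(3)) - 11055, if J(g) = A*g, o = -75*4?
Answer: -1138659/103 ≈ -11055.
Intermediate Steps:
o = -300
A = -3 (A = -1*3 = -3)
J(g) = -3*g
B(R) = 2*R/(-300 + R) (B(R) = (R + R)/(R - 300) = (2*R)/(-300 + R) = 2*R/(-300 + R))
B(J(3)) - 11055 = 2*(-3*3)/(-300 - 3*3) - 11055 = 2*(-9)/(-300 - 9) - 11055 = 2*(-9)/(-309) - 11055 = 2*(-9)*(-1/309) - 11055 = 6/103 - 11055 = -1138659/103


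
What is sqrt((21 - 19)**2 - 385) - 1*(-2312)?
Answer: 2312 + I*sqrt(381) ≈ 2312.0 + 19.519*I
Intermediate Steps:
sqrt((21 - 19)**2 - 385) - 1*(-2312) = sqrt(2**2 - 385) + 2312 = sqrt(4 - 385) + 2312 = sqrt(-381) + 2312 = I*sqrt(381) + 2312 = 2312 + I*sqrt(381)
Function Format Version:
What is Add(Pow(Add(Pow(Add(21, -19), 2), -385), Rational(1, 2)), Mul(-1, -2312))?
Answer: Add(2312, Mul(I, Pow(381, Rational(1, 2)))) ≈ Add(2312.0, Mul(19.519, I))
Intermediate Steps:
Add(Pow(Add(Pow(Add(21, -19), 2), -385), Rational(1, 2)), Mul(-1, -2312)) = Add(Pow(Add(Pow(2, 2), -385), Rational(1, 2)), 2312) = Add(Pow(Add(4, -385), Rational(1, 2)), 2312) = Add(Pow(-381, Rational(1, 2)), 2312) = Add(Mul(I, Pow(381, Rational(1, 2))), 2312) = Add(2312, Mul(I, Pow(381, Rational(1, 2))))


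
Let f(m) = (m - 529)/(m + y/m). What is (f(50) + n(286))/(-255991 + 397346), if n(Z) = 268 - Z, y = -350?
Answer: -1253/6078265 ≈ -0.00020614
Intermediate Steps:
f(m) = (-529 + m)/(m - 350/m) (f(m) = (m - 529)/(m - 350/m) = (-529 + m)/(m - 350/m))
(f(50) + n(286))/(-255991 + 397346) = (50*(-529 + 50)/(-350 + 50²) + (268 - 1*286))/(-255991 + 397346) = (50*(-479)/(-350 + 2500) + (268 - 286))/141355 = (50*(-479)/2150 - 18)*(1/141355) = (50*(1/2150)*(-479) - 18)*(1/141355) = (-479/43 - 18)*(1/141355) = -1253/43*1/141355 = -1253/6078265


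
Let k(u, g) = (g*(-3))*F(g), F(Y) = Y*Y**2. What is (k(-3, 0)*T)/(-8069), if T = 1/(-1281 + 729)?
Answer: 0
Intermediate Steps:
F(Y) = Y**3
T = -1/552 (T = 1/(-552) = -1/552 ≈ -0.0018116)
k(u, g) = -3*g**4 (k(u, g) = (g*(-3))*g**3 = (-3*g)*g**3 = -3*g**4)
(k(-3, 0)*T)/(-8069) = (-3*0**4*(-1/552))/(-8069) = (-3*0*(-1/552))*(-1/8069) = (0*(-1/552))*(-1/8069) = 0*(-1/8069) = 0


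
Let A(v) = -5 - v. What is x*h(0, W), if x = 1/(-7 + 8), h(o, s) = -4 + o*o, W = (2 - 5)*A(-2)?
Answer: -4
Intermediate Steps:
W = 9 (W = (2 - 5)*(-5 - 1*(-2)) = -3*(-5 + 2) = -3*(-3) = 9)
h(o, s) = -4 + o**2
x = 1 (x = 1/1 = 1)
x*h(0, W) = 1*(-4 + 0**2) = 1*(-4 + 0) = 1*(-4) = -4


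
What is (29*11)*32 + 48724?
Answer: 58932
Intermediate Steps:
(29*11)*32 + 48724 = 319*32 + 48724 = 10208 + 48724 = 58932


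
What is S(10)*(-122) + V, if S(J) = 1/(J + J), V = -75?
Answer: -811/10 ≈ -81.100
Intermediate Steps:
S(J) = 1/(2*J)
S(10)*(-122) + V = ((½)/10)*(-122) - 75 = ((½)*(⅒))*(-122) - 75 = (1/20)*(-122) - 75 = -61/10 - 75 = -811/10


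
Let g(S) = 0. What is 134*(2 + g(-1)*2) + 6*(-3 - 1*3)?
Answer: 232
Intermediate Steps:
134*(2 + g(-1)*2) + 6*(-3 - 1*3) = 134*(2 + 0*2) + 6*(-3 - 1*3) = 134*(2 + 0) + 6*(-3 - 3) = 134*2 + 6*(-6) = 268 - 36 = 232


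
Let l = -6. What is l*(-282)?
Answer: 1692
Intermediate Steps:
l*(-282) = -6*(-282) = 1692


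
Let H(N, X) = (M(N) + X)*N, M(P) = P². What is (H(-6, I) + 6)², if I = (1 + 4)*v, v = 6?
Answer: 152100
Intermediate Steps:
I = 30 (I = (1 + 4)*6 = 5*6 = 30)
H(N, X) = N*(X + N²) (H(N, X) = (N² + X)*N = (X + N²)*N = N*(X + N²))
(H(-6, I) + 6)² = (-6*(30 + (-6)²) + 6)² = (-6*(30 + 36) + 6)² = (-6*66 + 6)² = (-396 + 6)² = (-390)² = 152100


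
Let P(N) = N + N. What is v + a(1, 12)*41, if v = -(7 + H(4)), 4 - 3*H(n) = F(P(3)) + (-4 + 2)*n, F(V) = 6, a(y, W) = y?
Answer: 32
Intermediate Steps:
P(N) = 2*N
H(n) = -2/3 + 2*n/3 (H(n) = 4/3 - (6 + (-4 + 2)*n)/3 = 4/3 - (6 - 2*n)/3 = 4/3 + (-2 + 2*n/3) = -2/3 + 2*n/3)
v = -9 (v = -(7 + (-2/3 + (2/3)*4)) = -(7 + (-2/3 + 8/3)) = -(7 + 2) = -1*9 = -9)
v + a(1, 12)*41 = -9 + 1*41 = -9 + 41 = 32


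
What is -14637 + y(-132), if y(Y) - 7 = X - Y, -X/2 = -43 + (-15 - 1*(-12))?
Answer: -14406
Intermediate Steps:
X = 92 (X = -2*(-43 + (-15 - 1*(-12))) = -2*(-43 + (-15 + 12)) = -2*(-43 - 3) = -2*(-46) = 92)
y(Y) = 99 - Y (y(Y) = 7 + (92 - Y) = 99 - Y)
-14637 + y(-132) = -14637 + (99 - 1*(-132)) = -14637 + (99 + 132) = -14637 + 231 = -14406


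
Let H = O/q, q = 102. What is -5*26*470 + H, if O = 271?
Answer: -6231929/102 ≈ -61097.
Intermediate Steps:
H = 271/102 ≈ 2.6569
-5*26*470 + H = -5*26*470 + 271/102 = -130*470 + 271/102 = -61100 + 271/102 = -6231929/102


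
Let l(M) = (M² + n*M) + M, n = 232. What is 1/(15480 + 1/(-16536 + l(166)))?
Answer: 49698/769325041 ≈ 6.4599e-5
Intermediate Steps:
l(M) = M² + 233*M (l(M) = (M² + 232*M) + M = M² + 233*M)
1/(15480 + 1/(-16536 + l(166))) = 1/(15480 + 1/(-16536 + 166*(233 + 166))) = 1/(15480 + 1/(-16536 + 166*399)) = 1/(15480 + 1/(-16536 + 66234)) = 1/(15480 + 1/49698) = 1/(769325041/49698) = 49698/769325041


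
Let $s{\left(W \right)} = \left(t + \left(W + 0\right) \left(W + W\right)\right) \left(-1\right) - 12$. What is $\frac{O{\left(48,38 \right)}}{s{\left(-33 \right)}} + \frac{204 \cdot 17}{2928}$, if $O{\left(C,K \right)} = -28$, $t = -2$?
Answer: $\frac{159791}{133468} \approx 1.1972$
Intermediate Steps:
$s{\left(W \right)} = -10 - 2 W^{2}$ ($s{\left(W \right)} = \left(-2 + \left(W + 0\right) \left(W + W\right)\right) \left(-1\right) - 12 = \left(-2 + W 2 W\right) \left(-1\right) - 12 = \left(-2 + 2 W^{2}\right) \left(-1\right) - 12 = \left(2 - 2 W^{2}\right) - 12 = -10 - 2 W^{2}$)
$\frac{O{\left(48,38 \right)}}{s{\left(-33 \right)}} + \frac{204 \cdot 17}{2928} = - \frac{28}{-10 - 2 \left(-33\right)^{2}} + \frac{204 \cdot 17}{2928} = - \frac{28}{-10 - 2178} + 3468 \cdot \frac{1}{2928} = - \frac{28}{-10 - 2178} + \frac{289}{244} = - \frac{28}{-2188} + \frac{289}{244} = \left(-28\right) \left(- \frac{1}{2188}\right) + \frac{289}{244} = \frac{7}{547} + \frac{289}{244} = \frac{159791}{133468}$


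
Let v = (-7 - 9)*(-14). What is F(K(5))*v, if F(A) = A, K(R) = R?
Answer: 1120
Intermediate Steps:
v = 224 (v = -16*(-14) = 224)
F(K(5))*v = 5*224 = 1120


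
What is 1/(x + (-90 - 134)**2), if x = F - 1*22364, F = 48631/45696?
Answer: 45696/1270945783 ≈ 3.5954e-5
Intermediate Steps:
F = 48631/45696 (F = 48631*(1/45696) = 48631/45696 ≈ 1.0642)
x = -1021896713/45696 (x = 48631/45696 - 1*22364 = 48631/45696 - 22364 = -1021896713/45696 ≈ -22363.)
1/(x + (-90 - 134)**2) = 1/(-1021896713/45696 + (-90 - 134)**2) = 1/(-1021896713/45696 + (-224)**2) = 1/(-1021896713/45696 + 50176) = 1/(1270945783/45696) = 45696/1270945783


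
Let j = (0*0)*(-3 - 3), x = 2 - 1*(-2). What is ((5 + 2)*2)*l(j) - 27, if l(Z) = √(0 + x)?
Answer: 1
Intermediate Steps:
x = 4 (x = 2 + 2 = 4)
j = 0 (j = 0*(-6) = 0)
l(Z) = 2 (l(Z) = √(0 + 4) = √4 = 2)
((5 + 2)*2)*l(j) - 27 = ((5 + 2)*2)*2 - 27 = (7*2)*2 - 27 = 14*2 - 27 = 28 - 27 = 1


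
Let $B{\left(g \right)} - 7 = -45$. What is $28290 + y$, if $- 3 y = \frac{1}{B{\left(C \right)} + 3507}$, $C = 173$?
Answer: $\frac{294414029}{10407} \approx 28290.0$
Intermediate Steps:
$B{\left(g \right)} = -38$ ($B{\left(g \right)} = 7 - 45 = -38$)
$y = - \frac{1}{10407}$ ($y = - \frac{1}{3 \left(-38 + 3507\right)} = - \frac{1}{3 \cdot 3469} = \left(- \frac{1}{3}\right) \frac{1}{3469} = - \frac{1}{10407} \approx -9.6089 \cdot 10^{-5}$)
$28290 + y = 28290 - \frac{1}{10407} = \frac{294414029}{10407}$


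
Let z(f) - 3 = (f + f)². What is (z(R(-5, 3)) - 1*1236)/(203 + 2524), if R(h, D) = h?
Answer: -1133/2727 ≈ -0.41547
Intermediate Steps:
z(f) = 3 + 4*f² (z(f) = 3 + (f + f)² = 3 + (2*f)² = 3 + 4*f²)
(z(R(-5, 3)) - 1*1236)/(203 + 2524) = ((3 + 4*(-5)²) - 1*1236)/(203 + 2524) = ((3 + 4*25) - 1236)/2727 = ((3 + 100) - 1236)*(1/2727) = (103 - 1236)*(1/2727) = -1133*1/2727 = -1133/2727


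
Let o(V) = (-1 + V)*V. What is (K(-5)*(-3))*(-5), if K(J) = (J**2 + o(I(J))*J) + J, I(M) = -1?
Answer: 150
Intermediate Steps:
o(V) = V*(-1 + V)
K(J) = J**2 + 3*J (K(J) = (J**2 + (-(-1 - 1))*J) + J = (J**2 + (-1*(-2))*J) + J = (J**2 + 2*J) + J = J**2 + 3*J)
(K(-5)*(-3))*(-5) = (-5*(3 - 5)*(-3))*(-5) = (-5*(-2)*(-3))*(-5) = (10*(-3))*(-5) = -30*(-5) = 150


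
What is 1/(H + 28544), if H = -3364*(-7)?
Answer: 1/52092 ≈ 1.9197e-5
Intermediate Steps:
H = 23548
1/(H + 28544) = 1/(23548 + 28544) = 1/52092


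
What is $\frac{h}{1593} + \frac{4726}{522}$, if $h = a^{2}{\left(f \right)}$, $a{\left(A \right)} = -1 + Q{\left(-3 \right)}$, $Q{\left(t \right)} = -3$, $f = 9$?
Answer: $\frac{418715}{46197} \approx 9.0637$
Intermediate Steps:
$a{\left(A \right)} = -4$ ($a{\left(A \right)} = -1 - 3 = -4$)
$h = 16$ ($h = \left(-4\right)^{2} = 16$)
$\frac{h}{1593} + \frac{4726}{522} = \frac{16}{1593} + \frac{4726}{522} = 16 \cdot \frac{1}{1593} + 4726 \cdot \frac{1}{522} = \frac{16}{1593} + \frac{2363}{261} = \frac{418715}{46197}$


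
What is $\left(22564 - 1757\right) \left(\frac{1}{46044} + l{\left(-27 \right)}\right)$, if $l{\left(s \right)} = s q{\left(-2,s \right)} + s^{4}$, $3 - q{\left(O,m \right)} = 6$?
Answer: $\frac{509218012347983}{46044} \approx 1.1059 \cdot 10^{10}$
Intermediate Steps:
$q{\left(O,m \right)} = -3$ ($q{\left(O,m \right)} = 3 - 6 = -3$)
$l{\left(s \right)} = s^{4} - 3 s$ ($l{\left(s \right)} = s \left(-3\right) + s^{4} = - 3 s + s^{4} = s^{4} - 3 s$)
$\left(22564 - 1757\right) \left(\frac{1}{46044} + l{\left(-27 \right)}\right) = \left(22564 - 1757\right) \left(\frac{1}{46044} - 27 \left(-3 + \left(-27\right)^{3}\right)\right) = 20807 \left(\frac{1}{46044} - 27 \left(-3 - 19683\right)\right) = 20807 \left(\frac{1}{46044} - -531522\right) = 20807 \left(\frac{1}{46044} + 531522\right) = 20807 \cdot \frac{24473398969}{46044} = \frac{509218012347983}{46044}$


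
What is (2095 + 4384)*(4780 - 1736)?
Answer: 19722076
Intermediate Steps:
(2095 + 4384)*(4780 - 1736) = 6479*3044 = 19722076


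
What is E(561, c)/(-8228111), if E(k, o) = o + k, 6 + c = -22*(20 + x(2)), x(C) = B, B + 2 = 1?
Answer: -137/8228111 ≈ -1.6650e-5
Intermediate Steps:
B = -1 (B = -2 + 1 = -1)
x(C) = -1
c = -424 (c = -6 - 22*(20 - 1) = -6 - 22*19 = -6 - 418 = -424)
E(k, o) = k + o
E(561, c)/(-8228111) = (561 - 424)/(-8228111) = 137*(-1/8228111) = -137/8228111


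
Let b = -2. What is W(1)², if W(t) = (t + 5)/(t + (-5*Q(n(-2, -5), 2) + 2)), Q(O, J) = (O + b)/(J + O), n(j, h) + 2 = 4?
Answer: 4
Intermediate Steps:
n(j, h) = 2 (n(j, h) = -2 + 4 = 2)
Q(O, J) = (-2 + O)/(J + O) (Q(O, J) = (O - 2)/(J + O) = (-2 + O)/(J + O))
W(t) = (5 + t)/(2 + t) (W(t) = (t + 5)/(t + (-5*(-2 + 2)/(2 + 2) + 2)) = (5 + t)/(t + (-5*0/4 + 2)) = (5 + t)/(t + (-5*0 + 2)) = (5 + t)/(t + (0 + 2)) = (5 + t)/(t + 2) = (5 + t)/(2 + t))
W(1)² = ((5 + 1)/(2 + 1))² = (6/3)² = ((⅓)*6)² = 2² = 4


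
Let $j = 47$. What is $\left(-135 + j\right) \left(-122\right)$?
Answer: $10736$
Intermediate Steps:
$\left(-135 + j\right) \left(-122\right) = \left(-135 + 47\right) \left(-122\right) = \left(-88\right) \left(-122\right) = 10736$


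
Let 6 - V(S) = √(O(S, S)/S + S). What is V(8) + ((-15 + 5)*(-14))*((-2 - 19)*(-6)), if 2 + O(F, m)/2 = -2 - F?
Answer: 17646 - √5 ≈ 17644.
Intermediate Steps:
O(F, m) = -8 - 2*F (O(F, m) = -4 + 2*(-2 - F) = -4 + (-4 - 2*F) = -8 - 2*F)
V(S) = 6 - √(S + (-8 - 2*S)/S) (V(S) = 6 - √((-8 - 2*S)/S + S) = 6 - √(S + (-8 - 2*S)/S))
V(8) + ((-15 + 5)*(-14))*((-2 - 19)*(-6)) = (6 - √(-2 + 8 - 8/8)) + ((-15 + 5)*(-14))*((-2 - 19)*(-6)) = (6 - √(-2 + 8 - 8*⅛)) + (-10*(-14))*(-21*(-6)) = (6 - √(-2 + 8 - 1)) + 140*126 = (6 - √5) + 17640 = 17646 - √5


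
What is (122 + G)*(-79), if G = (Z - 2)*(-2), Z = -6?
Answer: -10902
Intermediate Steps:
G = 16 (G = (-6 - 2)*(-2) = -8*(-2) = 16)
(122 + G)*(-79) = (122 + 16)*(-79) = 138*(-79) = -10902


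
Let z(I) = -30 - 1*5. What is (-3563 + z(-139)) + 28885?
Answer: 25287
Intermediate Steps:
z(I) = -35 (z(I) = -30 - 5 = -35)
(-3563 + z(-139)) + 28885 = (-3563 - 35) + 28885 = -3598 + 28885 = 25287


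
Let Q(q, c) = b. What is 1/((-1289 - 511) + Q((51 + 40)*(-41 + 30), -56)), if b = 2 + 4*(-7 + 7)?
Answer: -1/1798 ≈ -0.00055617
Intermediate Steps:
b = 2 (b = 2 + 4*0 = 2 + 0 = 2)
Q(q, c) = 2
1/((-1289 - 511) + Q((51 + 40)*(-41 + 30), -56)) = 1/((-1289 - 511) + 2) = 1/(-1800 + 2) = 1/(-1798) = -1/1798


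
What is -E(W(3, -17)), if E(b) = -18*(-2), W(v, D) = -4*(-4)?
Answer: -36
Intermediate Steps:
W(v, D) = 16
E(b) = 36
-E(W(3, -17)) = -1*36 = -36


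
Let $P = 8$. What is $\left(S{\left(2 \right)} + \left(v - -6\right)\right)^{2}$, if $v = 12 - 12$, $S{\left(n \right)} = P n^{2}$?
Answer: $1444$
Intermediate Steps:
$S{\left(n \right)} = 8 n^{2}$
$v = 0$ ($v = 12 - 12 = 0$)
$\left(S{\left(2 \right)} + \left(v - -6\right)\right)^{2} = \left(8 \cdot 2^{2} + \left(0 - -6\right)\right)^{2} = \left(8 \cdot 4 + \left(0 + 6\right)\right)^{2} = \left(32 + 6\right)^{2} = 38^{2} = 1444$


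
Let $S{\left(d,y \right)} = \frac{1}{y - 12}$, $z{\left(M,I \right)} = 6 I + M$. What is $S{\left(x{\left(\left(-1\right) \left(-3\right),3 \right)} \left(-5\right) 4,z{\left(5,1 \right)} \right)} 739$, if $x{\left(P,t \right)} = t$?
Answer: $-739$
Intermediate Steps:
$z{\left(M,I \right)} = M + 6 I$
$S{\left(d,y \right)} = \frac{1}{-12 + y}$
$S{\left(x{\left(\left(-1\right) \left(-3\right),3 \right)} \left(-5\right) 4,z{\left(5,1 \right)} \right)} 739 = \frac{1}{-12 + \left(5 + 6 \cdot 1\right)} 739 = \frac{1}{-12 + \left(5 + 6\right)} 739 = \frac{1}{-12 + 11} \cdot 739 = \frac{1}{-1} \cdot 739 = \left(-1\right) 739 = -739$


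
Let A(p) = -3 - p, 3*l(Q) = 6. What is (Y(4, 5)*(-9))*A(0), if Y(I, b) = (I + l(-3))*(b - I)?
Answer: 162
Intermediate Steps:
l(Q) = 2 (l(Q) = (⅓)*6 = 2)
Y(I, b) = (2 + I)*(b - I) (Y(I, b) = (I + 2)*(b - I) = (2 + I)*(b - I))
(Y(4, 5)*(-9))*A(0) = ((-1*4² - 2*4 + 2*5 + 4*5)*(-9))*(-3 - 1*0) = ((-1*16 - 8 + 10 + 20)*(-9))*(-3 + 0) = ((-16 - 8 + 10 + 20)*(-9))*(-3) = (6*(-9))*(-3) = -54*(-3) = 162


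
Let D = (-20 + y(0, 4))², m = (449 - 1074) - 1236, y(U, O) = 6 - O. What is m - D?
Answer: -2185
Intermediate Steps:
m = -1861 (m = -625 - 1236 = -1861)
D = 324 (D = (-20 + (6 - 1*4))² = (-20 + (6 - 4))² = (-20 + 2)² = (-18)² = 324)
m - D = -1861 - 1*324 = -1861 - 324 = -2185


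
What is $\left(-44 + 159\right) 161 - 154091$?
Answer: $-135576$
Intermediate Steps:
$\left(-44 + 159\right) 161 - 154091 = 115 \cdot 161 - 154091 = 18515 - 154091 = -135576$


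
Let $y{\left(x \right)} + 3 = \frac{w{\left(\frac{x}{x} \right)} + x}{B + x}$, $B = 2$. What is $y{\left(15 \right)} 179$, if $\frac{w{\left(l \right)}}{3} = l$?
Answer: $- \frac{5907}{17} \approx -347.47$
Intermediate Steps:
$w{\left(l \right)} = 3 l$
$y{\left(x \right)} = -3 + \frac{3 + x}{2 + x}$ ($y{\left(x \right)} = -3 + \frac{3 \frac{x}{x} + x}{2 + x} = -3 + \frac{3 \cdot 1 + x}{2 + x} = -3 + \frac{3 + x}{2 + x}$)
$y{\left(15 \right)} 179 = \frac{-3 - 30}{2 + 15} \cdot 179 = \frac{-3 - 30}{17} \cdot 179 = \frac{1}{17} \left(-33\right) 179 = \left(- \frac{33}{17}\right) 179 = - \frac{5907}{17}$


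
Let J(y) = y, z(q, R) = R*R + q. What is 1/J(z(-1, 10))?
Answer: 1/99 ≈ 0.010101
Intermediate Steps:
z(q, R) = q + R² (z(q, R) = R² + q = q + R²)
1/J(z(-1, 10)) = 1/(-1 + 10²) = 1/(-1 + 100) = 1/99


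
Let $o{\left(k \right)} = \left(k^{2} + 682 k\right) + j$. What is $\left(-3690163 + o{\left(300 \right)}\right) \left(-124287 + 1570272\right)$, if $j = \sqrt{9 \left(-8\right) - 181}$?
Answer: $-4909933164555 + 1445985 i \sqrt{253} \approx -4.9099 \cdot 10^{12} + 2.3 \cdot 10^{7} i$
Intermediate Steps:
$j = i \sqrt{253}$ ($j = \sqrt{-72 - 181} = \sqrt{-253} = i \sqrt{253} \approx 15.906 i$)
$o{\left(k \right)} = k^{2} + 682 k + i \sqrt{253}$ ($o{\left(k \right)} = \left(k^{2} + 682 k\right) + i \sqrt{253} = k^{2} + 682 k + i \sqrt{253}$)
$\left(-3690163 + o{\left(300 \right)}\right) \left(-124287 + 1570272\right) = \left(-3690163 + \left(300^{2} + 682 \cdot 300 + i \sqrt{253}\right)\right) \left(-124287 + 1570272\right) = \left(-3690163 + \left(90000 + 204600 + i \sqrt{253}\right)\right) 1445985 = \left(-3690163 + \left(294600 + i \sqrt{253}\right)\right) 1445985 = \left(-3395563 + i \sqrt{253}\right) 1445985 = -4909933164555 + 1445985 i \sqrt{253}$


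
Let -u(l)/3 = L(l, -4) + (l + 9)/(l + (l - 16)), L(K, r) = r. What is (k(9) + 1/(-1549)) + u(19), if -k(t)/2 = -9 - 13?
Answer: 889115/17039 ≈ 52.181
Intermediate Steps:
u(l) = 12 - 3*(9 + l)/(-16 + 2*l) (u(l) = -3*(-4 + (l + 9)/(l + (l - 16))) = -3*(-4 + (9 + l)/(l + (-16 + l))) = -3*(-4 + (9 + l)/(-16 + 2*l)) = 12 - 3*(9 + l)/(-16 + 2*l))
k(t) = 44 (k(t) = -2*(-9 - 13) = -2*(-22) = 44)
(k(9) + 1/(-1549)) + u(19) = (44 + 1/(-1549)) + 3*(-73 + 7*19)/(2*(-8 + 19)) = (44 - 1/1549) + (3/2)*(-73 + 133)/11 = 68155/1549 + (3/2)*(1/11)*60 = 68155/1549 + 90/11 = 889115/17039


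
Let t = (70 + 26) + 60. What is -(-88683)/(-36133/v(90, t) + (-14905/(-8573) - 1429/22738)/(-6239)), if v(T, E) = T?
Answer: -2426738419196395605/10986121348982602 ≈ -220.89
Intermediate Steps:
t = 156 (t = 96 + 60 = 156)
-(-88683)/(-36133/v(90, t) + (-14905/(-8573) - 1429/22738)/(-6239)) = -(-88683)/(-36133/90 + (-14905/(-8573) - 1429/22738)/(-6239)) = -(-88683)/(-36133*1/90 + (-14905*(-1/8573) - 1429*1/22738)*(-1/6239)) = -(-88683)/(-36133/90 + (14905/8573 - 1429/22738)*(-1/6239)) = -(-88683)/(-36133/90 + (326659073/194932874)*(-1/6239)) = -(-88683)/(-36133/90 - 326659073/1216186200886) = -(-88683)/(-10986121348982602/27364189519935) = -(-88683)*(-27364189519935)/10986121348982602 = -1*2426738419196395605/10986121348982602 = -2426738419196395605/10986121348982602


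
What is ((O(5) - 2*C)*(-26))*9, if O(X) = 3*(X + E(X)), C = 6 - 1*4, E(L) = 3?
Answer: -4680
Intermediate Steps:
C = 2 (C = 6 - 4 = 2)
O(X) = 9 + 3*X (O(X) = 3*(X + 3) = 3*(3 + X) = 9 + 3*X)
((O(5) - 2*C)*(-26))*9 = (((9 + 3*5) - 2*2)*(-26))*9 = (((9 + 15) - 4)*(-26))*9 = ((24 - 4)*(-26))*9 = (20*(-26))*9 = -520*9 = -4680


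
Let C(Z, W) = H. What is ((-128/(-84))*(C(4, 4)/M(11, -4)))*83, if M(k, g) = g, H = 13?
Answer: -8632/21 ≈ -411.05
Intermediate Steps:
C(Z, W) = 13
((-128/(-84))*(C(4, 4)/M(11, -4)))*83 = ((-128/(-84))*(13/(-4)))*83 = ((-128*(-1/84))*(13*(-1/4)))*83 = ((32/21)*(-13/4))*83 = -104/21*83 = -8632/21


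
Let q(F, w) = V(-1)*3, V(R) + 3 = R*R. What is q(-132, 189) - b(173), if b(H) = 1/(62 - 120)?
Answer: -347/58 ≈ -5.9828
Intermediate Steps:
V(R) = -3 + R² (V(R) = -3 + R*R = -3 + R²)
b(H) = -1/58 (b(H) = 1/(-58) = -1/58)
q(F, w) = -6 (q(F, w) = (-3 + (-1)²)*3 = (-3 + 1)*3 = -2*3 = -6)
q(-132, 189) - b(173) = -6 - 1*(-1/58) = -6 + 1/58 = -347/58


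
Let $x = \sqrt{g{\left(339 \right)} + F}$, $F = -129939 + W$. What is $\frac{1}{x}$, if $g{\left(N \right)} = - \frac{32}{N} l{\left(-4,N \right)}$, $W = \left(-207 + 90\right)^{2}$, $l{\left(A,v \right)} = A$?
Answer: $- \frac{i \sqrt{13359522858}}{39408622} \approx - 0.0029329 i$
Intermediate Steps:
$W = 13689$ ($W = \left(-117\right)^{2} = 13689$)
$g{\left(N \right)} = \frac{128}{N}$ ($g{\left(N \right)} = - \frac{32}{N} \left(-4\right) = \frac{128}{N}$)
$F = -116250$ ($F = -129939 + 13689 = -116250$)
$x = \frac{i \sqrt{13359522858}}{339}$ ($x = \sqrt{\frac{128}{339} - 116250} = \sqrt{- \frac{39408622}{339}} = \frac{i \sqrt{13359522858}}{339} \approx 340.95 i$)
$\frac{1}{x} = \frac{1}{\frac{1}{339} i \sqrt{13359522858}} = - \frac{i \sqrt{13359522858}}{39408622}$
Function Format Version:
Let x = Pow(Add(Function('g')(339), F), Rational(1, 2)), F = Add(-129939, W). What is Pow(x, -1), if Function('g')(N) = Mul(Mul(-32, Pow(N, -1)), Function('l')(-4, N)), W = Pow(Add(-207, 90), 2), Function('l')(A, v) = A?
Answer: Mul(Rational(-1, 39408622), I, Pow(13359522858, Rational(1, 2))) ≈ Mul(-0.0029329, I)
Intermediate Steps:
W = 13689 (W = Pow(-117, 2) = 13689)
Function('g')(N) = Mul(128, Pow(N, -1)) (Function('g')(N) = Mul(Mul(-32, Pow(N, -1)), -4) = Mul(128, Pow(N, -1)))
F = -116250 (F = Add(-129939, 13689) = -116250)
x = Mul(Rational(1, 339), I, Pow(13359522858, Rational(1, 2))) (x = Pow(Add(Mul(128, Pow(339, -1)), -116250), Rational(1, 2)) = Pow(Add(Mul(128, Rational(1, 339)), -116250), Rational(1, 2)) = Pow(Add(Rational(128, 339), -116250), Rational(1, 2)) = Pow(Rational(-39408622, 339), Rational(1, 2)) = Mul(Rational(1, 339), I, Pow(13359522858, Rational(1, 2))) ≈ Mul(340.95, I))
Pow(x, -1) = Pow(Mul(Rational(1, 339), I, Pow(13359522858, Rational(1, 2))), -1) = Mul(Rational(-1, 39408622), I, Pow(13359522858, Rational(1, 2)))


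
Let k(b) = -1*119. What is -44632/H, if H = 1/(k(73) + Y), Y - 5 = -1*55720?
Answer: 2491983088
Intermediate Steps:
k(b) = -119
Y = -55715 (Y = 5 - 1*55720 = 5 - 55720 = -55715)
H = -1/55834 (H = 1/(-119 - 55715) = 1/(-55834) = -1/55834 ≈ -1.7910e-5)
-44632/H = -44632/(-1/55834) = -44632*(-55834) = 2491983088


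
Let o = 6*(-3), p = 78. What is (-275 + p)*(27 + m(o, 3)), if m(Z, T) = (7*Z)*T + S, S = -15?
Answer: 72102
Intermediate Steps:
o = -18
m(Z, T) = -15 + 7*T*Z (m(Z, T) = (7*Z)*T - 15 = 7*T*Z - 15 = -15 + 7*T*Z)
(-275 + p)*(27 + m(o, 3)) = (-275 + 78)*(27 + (-15 + 7*3*(-18))) = -197*(27 + (-15 - 378)) = -197*(27 - 393) = -197*(-366) = 72102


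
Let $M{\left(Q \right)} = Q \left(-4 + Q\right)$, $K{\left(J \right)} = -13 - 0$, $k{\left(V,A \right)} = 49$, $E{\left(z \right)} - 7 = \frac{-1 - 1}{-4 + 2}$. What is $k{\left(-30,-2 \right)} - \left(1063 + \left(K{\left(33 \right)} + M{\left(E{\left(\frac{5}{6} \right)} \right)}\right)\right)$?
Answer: $-1033$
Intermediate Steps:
$E{\left(z \right)} = 8$ ($E{\left(z \right)} = 7 + \frac{-1 - 1}{-4 + 2} = 7 - \frac{2}{-2} = 7 - -1 = 7 + 1 = 8$)
$K{\left(J \right)} = -13$ ($K{\left(J \right)} = -13 + 0 = -13$)
$k{\left(-30,-2 \right)} - \left(1063 + \left(K{\left(33 \right)} + M{\left(E{\left(\frac{5}{6} \right)} \right)}\right)\right) = 49 - \left(1063 - \left(13 - 8 \left(-4 + 8\right)\right)\right) = 49 - \left(1063 + \left(-13 + 8 \cdot 4\right)\right) = 49 - \left(1063 + \left(-13 + 32\right)\right) = 49 - \left(1063 + 19\right) = 49 - 1082 = -1033$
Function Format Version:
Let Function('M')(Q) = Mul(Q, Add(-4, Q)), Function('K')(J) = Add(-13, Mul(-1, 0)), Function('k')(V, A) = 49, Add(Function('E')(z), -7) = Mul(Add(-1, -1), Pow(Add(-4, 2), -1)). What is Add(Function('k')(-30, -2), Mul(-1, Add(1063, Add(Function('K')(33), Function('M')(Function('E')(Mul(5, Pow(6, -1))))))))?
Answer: -1033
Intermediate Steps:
Function('E')(z) = 8 (Function('E')(z) = Add(7, Mul(Add(-1, -1), Pow(Add(-4, 2), -1))) = Add(7, Mul(-2, Pow(-2, -1))) = Add(7, Mul(-2, Rational(-1, 2))) = Add(7, 1) = 8)
Function('K')(J) = -13 (Function('K')(J) = Add(-13, 0) = -13)
Add(Function('k')(-30, -2), Mul(-1, Add(1063, Add(Function('K')(33), Function('M')(Function('E')(Mul(5, Pow(6, -1)))))))) = Add(49, Mul(-1, Add(1063, Add(-13, Mul(8, Add(-4, 8)))))) = Add(49, Mul(-1, Add(1063, Add(-13, Mul(8, 4))))) = Add(49, Mul(-1, Add(1063, Add(-13, 32)))) = Add(49, Mul(-1, Add(1063, 19))) = Add(49, Mul(-1, 1082)) = Add(49, -1082) = -1033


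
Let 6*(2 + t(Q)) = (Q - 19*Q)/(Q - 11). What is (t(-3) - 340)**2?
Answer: 23011209/196 ≈ 1.1740e+5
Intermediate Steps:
t(Q) = -2 - 3*Q/(-11 + Q) (t(Q) = -2 + ((Q - 19*Q)/(Q - 11))/6 = -2 + ((-18*Q)/(-11 + Q))/6 = -2 + (-18*Q/(-11 + Q))/6 = -2 - 3*Q/(-11 + Q))
(t(-3) - 340)**2 = ((22 - 5*(-3))/(-11 - 3) - 340)**2 = ((22 + 15)/(-14) - 340)**2 = (-1/14*37 - 340)**2 = (-37/14 - 340)**2 = (-4797/14)**2 = 23011209/196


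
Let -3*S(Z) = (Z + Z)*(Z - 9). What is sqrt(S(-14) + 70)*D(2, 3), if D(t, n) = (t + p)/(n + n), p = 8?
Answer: 5*I*sqrt(1302)/9 ≈ 20.046*I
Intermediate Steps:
D(t, n) = (8 + t)/(2*n) (D(t, n) = (t + 8)/(n + n) = (8 + t)/((2*n)) = (8 + t)*(1/(2*n)) = (8 + t)/(2*n))
S(Z) = -2*Z*(-9 + Z)/3 (S(Z) = -(Z + Z)*(Z - 9)/3 = -2*Z*(-9 + Z)/3)
sqrt(S(-14) + 70)*D(2, 3) = sqrt((2/3)*(-14)*(9 - 1*(-14)) + 70)*((1/2)*(8 + 2)/3) = sqrt((2/3)*(-14)*(9 + 14) + 70)*((1/2)*(1/3)*10) = sqrt((2/3)*(-14)*23 + 70)*(5/3) = sqrt(-644/3 + 70)*(5/3) = sqrt(-434/3)*(5/3) = (I*sqrt(1302)/3)*(5/3) = 5*I*sqrt(1302)/9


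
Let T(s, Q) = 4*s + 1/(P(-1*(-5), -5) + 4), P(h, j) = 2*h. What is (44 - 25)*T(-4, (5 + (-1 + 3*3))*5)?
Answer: -4237/14 ≈ -302.64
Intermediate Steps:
T(s, Q) = 1/14 + 4*s (T(s, Q) = 4*s + 1/(2*(-1*(-5)) + 4) = 4*s + 1/(2*5 + 4) = 4*s + 1/(10 + 4) = 4*s + 1/14 = 1/14 + 4*s)
(44 - 25)*T(-4, (5 + (-1 + 3*3))*5) = (44 - 25)*(1/14 + 4*(-4)) = 19*(1/14 - 16) = 19*(-223/14) = -4237/14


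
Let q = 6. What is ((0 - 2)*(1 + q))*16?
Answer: -224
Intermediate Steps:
((0 - 2)*(1 + q))*16 = ((0 - 2)*(1 + 6))*16 = -2*7*16 = -14*16 = -224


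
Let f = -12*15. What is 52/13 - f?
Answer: 184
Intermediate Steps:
f = -180
52/13 - f = 52/13 - 1*(-180) = (1/13)*52 + 180 = 4 + 180 = 184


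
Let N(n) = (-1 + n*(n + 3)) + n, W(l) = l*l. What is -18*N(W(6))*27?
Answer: -699354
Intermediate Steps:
W(l) = l²
N(n) = -1 + n + n*(3 + n) (N(n) = (-1 + n*(3 + n)) + n = -1 + n + n*(3 + n))
-18*N(W(6))*27 = -18*(-1 + (6²)² + 4*6²)*27 = -18*(-1 + 36² + 4*36)*27 = -18*(-1 + 1296 + 144)*27 = -18*1439*27 = -25902*27 = -699354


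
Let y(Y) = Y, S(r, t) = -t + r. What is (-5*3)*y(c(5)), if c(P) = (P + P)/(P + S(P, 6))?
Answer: -75/2 ≈ -37.500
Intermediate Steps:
S(r, t) = r - t
c(P) = 2*P/(-6 + 2*P) (c(P) = (P + P)/(P + (P - 1*6)) = (2*P)/(P + (P - 6)) = (2*P)/(P + (-6 + P)) = (2*P)/(-6 + 2*P) = 2*P/(-6 + 2*P))
(-5*3)*y(c(5)) = (-5*3)*(5/(-3 + 5)) = -75/2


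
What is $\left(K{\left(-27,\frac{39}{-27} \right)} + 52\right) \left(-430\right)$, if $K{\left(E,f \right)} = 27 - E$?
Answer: $-45580$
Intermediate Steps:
$\left(K{\left(-27,\frac{39}{-27} \right)} + 52\right) \left(-430\right) = \left(\left(27 - -27\right) + 52\right) \left(-430\right) = \left(\left(27 + 27\right) + 52\right) \left(-430\right) = \left(54 + 52\right) \left(-430\right) = 106 \left(-430\right) = -45580$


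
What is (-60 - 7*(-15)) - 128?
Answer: -83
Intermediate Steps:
(-60 - 7*(-15)) - 128 = (-60 + 105) - 128 = 45 - 128 = -83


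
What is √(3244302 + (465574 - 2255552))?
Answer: 2*√363581 ≈ 1206.0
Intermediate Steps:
√(3244302 + (465574 - 2255552)) = √(3244302 - 1789978) = √1454324 = 2*√363581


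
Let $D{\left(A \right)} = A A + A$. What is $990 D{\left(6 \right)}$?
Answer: $41580$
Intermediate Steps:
$D{\left(A \right)} = A + A^{2}$ ($D{\left(A \right)} = A^{2} + A = A + A^{2}$)
$990 D{\left(6 \right)} = 990 \cdot 6 \left(1 + 6\right) = 990 \cdot 6 \cdot 7 = 990 \cdot 42 = 41580$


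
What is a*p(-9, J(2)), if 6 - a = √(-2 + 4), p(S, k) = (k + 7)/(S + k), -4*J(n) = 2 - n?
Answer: -14/3 + 7*√2/9 ≈ -3.5667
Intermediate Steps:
J(n) = -½ + n/4 (J(n) = -(2 - n)/4 = -½ + n/4)
p(S, k) = (7 + k)/(S + k)
a = 6 - √2 (a = 6 - √(-2 + 4) = 6 - √2 ≈ 4.5858)
a*p(-9, J(2)) = (6 - √2)*((7 + (-½ + (¼)*2))/(-9 + (-½ + (¼)*2))) = (6 - √2)*((7 + (-½ + ½))/(-9 + (-½ + ½))) = (6 - √2)*((7 + 0)/(-9 + 0)) = (6 - √2)*(7/(-9)) = (6 - √2)*(-⅑*7) = (6 - √2)*(-7/9) = -14/3 + 7*√2/9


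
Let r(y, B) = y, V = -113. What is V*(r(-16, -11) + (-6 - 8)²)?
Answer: -20340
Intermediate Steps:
V*(r(-16, -11) + (-6 - 8)²) = -113*(-16 + (-6 - 8)²) = -113*(-16 + (-14)²) = -113*(-16 + 196) = -113*180 = -20340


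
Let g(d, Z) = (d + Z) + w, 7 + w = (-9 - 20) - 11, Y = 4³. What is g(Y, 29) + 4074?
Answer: 4120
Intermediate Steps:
Y = 64
w = -47 (w = -7 + ((-9 - 20) - 11) = -7 + (-29 - 11) = -7 - 40 = -47)
g(d, Z) = -47 + Z + d (g(d, Z) = (d + Z) - 47 = (Z + d) - 47 = -47 + Z + d)
g(Y, 29) + 4074 = (-47 + 29 + 64) + 4074 = 46 + 4074 = 4120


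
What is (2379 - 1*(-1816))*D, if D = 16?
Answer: 67120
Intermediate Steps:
(2379 - 1*(-1816))*D = (2379 - 1*(-1816))*16 = (2379 + 1816)*16 = 4195*16 = 67120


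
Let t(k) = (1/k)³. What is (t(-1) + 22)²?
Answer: 441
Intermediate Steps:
t(k) = k⁻³
(t(-1) + 22)² = ((-1)⁻³ + 22)² = (-1 + 22)² = 21² = 441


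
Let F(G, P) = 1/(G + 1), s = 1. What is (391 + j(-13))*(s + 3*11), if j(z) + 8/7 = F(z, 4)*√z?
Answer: 92786/7 - 17*I*√13/6 ≈ 13255.0 - 10.216*I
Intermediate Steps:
F(G, P) = 1/(1 + G)
j(z) = -8/7 + √z/(1 + z)
(391 + j(-13))*(s + 3*11) = (391 + (-8 - 8*(-13) + 7*√(-13))/(7*(1 - 13)))*(1 + 3*11) = (391 + (⅐)*(-8 + 104 + 7*(I*√13))/(-12))*(1 + 33) = (391 + (⅐)*(-1/12)*(-8 + 104 + 7*I*√13))*34 = (391 + (⅐)*(-1/12)*(96 + 7*I*√13))*34 = (391 + (-8/7 - I*√13/12))*34 = (2729/7 - I*√13/12)*34 = 92786/7 - 17*I*√13/6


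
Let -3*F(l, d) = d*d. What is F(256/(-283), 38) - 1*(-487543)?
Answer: 1461185/3 ≈ 4.8706e+5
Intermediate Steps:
F(l, d) = -d**2/3 (F(l, d) = -d*d/3 = -d**2/3)
F(256/(-283), 38) - 1*(-487543) = -1/3*38**2 - 1*(-487543) = -1/3*1444 + 487543 = -1444/3 + 487543 = 1461185/3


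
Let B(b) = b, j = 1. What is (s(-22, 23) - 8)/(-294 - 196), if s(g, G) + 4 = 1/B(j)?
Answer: 11/490 ≈ 0.022449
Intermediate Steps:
s(g, G) = -3 (s(g, G) = -4 + 1/1 = -4 + 1 = -3)
(s(-22, 23) - 8)/(-294 - 196) = (-3 - 8)/(-294 - 196) = -11/(-490) = -11*(-1/490) = 11/490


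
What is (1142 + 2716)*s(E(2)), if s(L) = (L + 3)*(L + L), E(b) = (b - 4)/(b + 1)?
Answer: -36008/3 ≈ -12003.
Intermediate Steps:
E(b) = (-4 + b)/(1 + b)
s(L) = 2*L*(3 + L) (s(L) = (3 + L)*(2*L) = 2*L*(3 + L))
(1142 + 2716)*s(E(2)) = (1142 + 2716)*(2*((-4 + 2)/(1 + 2))*(3 + (-4 + 2)/(1 + 2))) = 3858*(2*(-2/3)*(3 - 2/3)) = 3858*(2*(-2/3)*(7/3)) = 3858*(-28/9) = -36008/3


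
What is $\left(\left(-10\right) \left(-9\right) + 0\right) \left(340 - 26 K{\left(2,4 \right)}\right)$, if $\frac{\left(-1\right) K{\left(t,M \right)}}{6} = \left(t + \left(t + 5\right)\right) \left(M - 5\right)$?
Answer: $-95760$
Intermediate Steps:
$K{\left(t,M \right)} = - 6 \left(-5 + M\right) \left(5 + 2 t\right)$ ($K{\left(t,M \right)} = - 6 \left(t + \left(t + 5\right)\right) \left(M - 5\right) = - 6 \left(t + \left(5 + t\right)\right) \left(-5 + M\right) = - 6 \left(5 + 2 t\right) \left(-5 + M\right) = - 6 \left(-5 + M\right) \left(5 + 2 t\right)$)
$\left(\left(-10\right) \left(-9\right) + 0\right) \left(340 - 26 K{\left(2,4 \right)}\right) = \left(\left(-10\right) \left(-9\right) + 0\right) \left(340 - 26 \left(150 - 120 + 60 \cdot 2 - 48 \cdot 2\right)\right) = \left(90 + 0\right) \left(340 - 26 \left(150 - 120 + 120 - 96\right)\right) = 90 \left(340 - 1404\right) = 90 \left(-1064\right) = -95760$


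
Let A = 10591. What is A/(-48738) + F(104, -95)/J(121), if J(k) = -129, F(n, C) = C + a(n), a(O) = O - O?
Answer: 1087957/2095734 ≈ 0.51913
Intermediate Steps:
a(O) = 0
F(n, C) = C (F(n, C) = C + 0 = C)
A/(-48738) + F(104, -95)/J(121) = 10591/(-48738) - 95/(-129) = 10591*(-1/48738) - 95*(-1/129) = -10591/48738 + 95/129 = 1087957/2095734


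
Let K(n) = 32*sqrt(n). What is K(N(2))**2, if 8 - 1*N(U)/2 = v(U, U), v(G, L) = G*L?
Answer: 8192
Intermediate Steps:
N(U) = 16 - 2*U**2 (N(U) = 16 - 2*U*U = 16 - 2*U**2)
K(N(2))**2 = (32*sqrt(16 - 2*2**2))**2 = (32*sqrt(16 - 2*4))**2 = (32*sqrt(16 - 8))**2 = (32*sqrt(8))**2 = (32*(2*sqrt(2)))**2 = (64*sqrt(2))**2 = 8192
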